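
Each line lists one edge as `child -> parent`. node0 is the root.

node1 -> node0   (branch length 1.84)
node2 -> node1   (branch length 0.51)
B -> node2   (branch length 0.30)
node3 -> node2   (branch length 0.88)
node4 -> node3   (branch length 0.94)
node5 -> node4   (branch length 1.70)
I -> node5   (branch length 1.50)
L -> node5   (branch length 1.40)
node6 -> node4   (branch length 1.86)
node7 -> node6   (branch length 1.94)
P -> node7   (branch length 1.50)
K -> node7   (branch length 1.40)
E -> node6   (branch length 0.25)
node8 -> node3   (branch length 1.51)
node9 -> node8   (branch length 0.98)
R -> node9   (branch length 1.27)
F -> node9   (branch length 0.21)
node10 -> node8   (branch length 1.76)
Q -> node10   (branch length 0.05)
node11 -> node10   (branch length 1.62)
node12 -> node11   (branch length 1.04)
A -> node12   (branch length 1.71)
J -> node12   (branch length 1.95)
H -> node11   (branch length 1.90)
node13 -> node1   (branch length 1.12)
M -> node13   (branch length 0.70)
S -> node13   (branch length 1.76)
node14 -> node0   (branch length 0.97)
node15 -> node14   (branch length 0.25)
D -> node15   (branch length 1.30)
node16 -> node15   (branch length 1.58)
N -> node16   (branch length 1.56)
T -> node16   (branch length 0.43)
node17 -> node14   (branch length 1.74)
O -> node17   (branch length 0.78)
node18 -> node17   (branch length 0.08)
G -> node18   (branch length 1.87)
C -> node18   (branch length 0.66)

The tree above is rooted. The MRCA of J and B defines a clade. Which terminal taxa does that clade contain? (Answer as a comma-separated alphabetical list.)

Tracing J: it sits inside (A,J).
Tracing B: it sits inside (B,(((I,L),((P,K),E)),((R,F),(Q,((A,J),H))))).
The smallest clade enclosing both is (B,(((I,L),((P,K),E)),((R,F),(Q,((A,J),H))))); the answer is its 12 terminal taxa in alphabetical order.

A, B, E, F, H, I, J, K, L, P, Q, R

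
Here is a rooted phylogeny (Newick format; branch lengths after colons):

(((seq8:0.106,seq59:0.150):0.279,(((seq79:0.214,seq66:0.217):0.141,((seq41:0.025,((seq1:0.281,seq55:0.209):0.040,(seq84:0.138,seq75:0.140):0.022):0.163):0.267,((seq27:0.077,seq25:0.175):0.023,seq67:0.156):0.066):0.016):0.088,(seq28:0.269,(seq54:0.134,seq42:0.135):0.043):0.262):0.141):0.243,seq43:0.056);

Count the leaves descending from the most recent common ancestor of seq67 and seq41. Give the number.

The MRCA of seq67 and seq41 is the node subtending ((seq41,((seq1,seq55),(seq84,seq75))),((seq27,seq25),seq67)).
That clade contains 8 terminal taxa: seq1, seq25, seq27, seq41, seq55, seq67, seq75, seq84.

8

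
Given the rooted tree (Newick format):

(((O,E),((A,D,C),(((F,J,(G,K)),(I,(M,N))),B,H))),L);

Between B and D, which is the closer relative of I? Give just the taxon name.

B

The MRCA of I and B subtends (((F,J,(G,K)),(I,(M,N))),B,H) (9 taxa).
The MRCA of I and D subtends ((A,D,C),(((F,J,(G,K)),(I,(M,N))),B,H)) (12 taxa).
The first is nested inside the second, so I shares a more recent common ancestor with B.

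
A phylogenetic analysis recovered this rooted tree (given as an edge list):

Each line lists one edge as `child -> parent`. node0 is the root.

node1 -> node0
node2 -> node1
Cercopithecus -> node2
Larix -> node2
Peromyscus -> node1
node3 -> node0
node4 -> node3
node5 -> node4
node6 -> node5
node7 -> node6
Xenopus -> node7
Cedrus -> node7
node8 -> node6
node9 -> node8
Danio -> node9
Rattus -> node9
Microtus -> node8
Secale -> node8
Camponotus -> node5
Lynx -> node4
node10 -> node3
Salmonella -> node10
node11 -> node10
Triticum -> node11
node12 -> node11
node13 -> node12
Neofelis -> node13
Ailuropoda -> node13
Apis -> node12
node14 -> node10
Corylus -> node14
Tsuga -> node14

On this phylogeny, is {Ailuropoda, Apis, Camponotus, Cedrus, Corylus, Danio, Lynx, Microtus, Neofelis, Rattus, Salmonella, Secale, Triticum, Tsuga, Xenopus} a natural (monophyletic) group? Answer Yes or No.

The most recent common ancestor of these taxa subtends (((((Xenopus,Cedrus),((Danio,Rattus),Microtus,Secale)),Camponotus),Lynx),(Salmonella,(Triticum,((Neofelis,Ailuropoda),Apis)),(Corylus,Tsuga))).
That clade has exactly 15 tips — every listed taxon and nothing else — so the group is monophyletic.

Yes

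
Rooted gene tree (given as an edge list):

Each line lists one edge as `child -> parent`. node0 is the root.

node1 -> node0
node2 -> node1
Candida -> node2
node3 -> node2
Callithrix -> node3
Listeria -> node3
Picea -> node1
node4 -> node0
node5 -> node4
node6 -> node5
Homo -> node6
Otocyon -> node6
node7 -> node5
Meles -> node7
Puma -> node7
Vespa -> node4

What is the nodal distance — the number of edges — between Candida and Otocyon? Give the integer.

The MRCA of Candida and Otocyon is the root of the tree.
From Candida up to that node: 3 branches. From Otocyon up to the same node: 4 branches. Total: 3 + 4 = 7.

7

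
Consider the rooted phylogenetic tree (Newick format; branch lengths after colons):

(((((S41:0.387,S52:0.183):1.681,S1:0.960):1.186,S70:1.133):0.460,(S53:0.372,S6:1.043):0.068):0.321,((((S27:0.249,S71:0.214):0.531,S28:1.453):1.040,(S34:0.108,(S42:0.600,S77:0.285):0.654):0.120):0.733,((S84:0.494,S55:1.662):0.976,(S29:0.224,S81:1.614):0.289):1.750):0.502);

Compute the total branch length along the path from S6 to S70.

2.704

The path runs S6 → … → MRCA → … → S70; the MRCA is the node subtending ((((S41,S52),S1),S70),(S53,S6)).
Branch lengths along that path: 1.043 + 0.068 + 0.460 + 1.133 = 2.704.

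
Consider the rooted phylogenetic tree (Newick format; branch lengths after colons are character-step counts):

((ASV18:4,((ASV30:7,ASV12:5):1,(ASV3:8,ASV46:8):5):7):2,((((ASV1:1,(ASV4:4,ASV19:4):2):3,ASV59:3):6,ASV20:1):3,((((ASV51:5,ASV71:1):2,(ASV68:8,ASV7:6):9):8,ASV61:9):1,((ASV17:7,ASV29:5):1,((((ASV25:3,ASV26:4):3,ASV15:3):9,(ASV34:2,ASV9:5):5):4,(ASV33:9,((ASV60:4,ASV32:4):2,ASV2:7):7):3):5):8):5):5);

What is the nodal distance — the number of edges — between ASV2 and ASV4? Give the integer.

11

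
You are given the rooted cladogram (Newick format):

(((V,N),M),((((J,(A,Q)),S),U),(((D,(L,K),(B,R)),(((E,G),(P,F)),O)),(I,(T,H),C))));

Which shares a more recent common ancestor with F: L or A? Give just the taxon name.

The MRCA of F and L subtends ((D,(L,K),(B,R)),(((E,G),(P,F)),O)) (10 taxa).
The MRCA of F and A subtends ((((J,(A,Q)),S),U),(((D,(L,K),(B,R)),(((E,G),(P,F)),O)),(I,(T,H),C))) (19 taxa).
The first is nested inside the second, so F shares a more recent common ancestor with L.

L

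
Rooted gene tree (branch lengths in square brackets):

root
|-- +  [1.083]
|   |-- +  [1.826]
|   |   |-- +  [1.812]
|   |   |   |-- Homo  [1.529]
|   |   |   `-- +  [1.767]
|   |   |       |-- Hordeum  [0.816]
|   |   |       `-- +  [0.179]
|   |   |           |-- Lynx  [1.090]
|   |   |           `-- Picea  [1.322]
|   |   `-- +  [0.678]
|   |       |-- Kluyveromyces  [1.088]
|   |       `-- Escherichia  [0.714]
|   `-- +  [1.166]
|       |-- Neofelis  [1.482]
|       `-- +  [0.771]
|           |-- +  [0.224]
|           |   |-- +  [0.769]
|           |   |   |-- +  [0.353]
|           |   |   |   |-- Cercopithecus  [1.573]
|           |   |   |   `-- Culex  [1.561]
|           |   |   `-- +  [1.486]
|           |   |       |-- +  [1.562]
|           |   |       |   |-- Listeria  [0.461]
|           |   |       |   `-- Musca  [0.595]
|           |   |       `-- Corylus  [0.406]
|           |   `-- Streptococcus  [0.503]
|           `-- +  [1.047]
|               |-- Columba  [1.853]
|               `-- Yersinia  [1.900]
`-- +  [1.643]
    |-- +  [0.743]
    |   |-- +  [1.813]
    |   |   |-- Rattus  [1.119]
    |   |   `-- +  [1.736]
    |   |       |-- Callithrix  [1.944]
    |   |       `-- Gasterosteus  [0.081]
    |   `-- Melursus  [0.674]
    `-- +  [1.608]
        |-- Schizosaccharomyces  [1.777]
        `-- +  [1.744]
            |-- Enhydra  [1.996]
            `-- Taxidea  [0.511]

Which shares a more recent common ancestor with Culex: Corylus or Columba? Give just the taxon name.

Corylus

The MRCA of Culex and Corylus subtends ((Cercopithecus,Culex),((Listeria,Musca),Corylus)) (5 taxa).
The MRCA of Culex and Columba subtends ((((Cercopithecus,Culex),((Listeria,Musca),Corylus)),Streptococcus),(Columba,Yersinia)) (8 taxa).
The first is nested inside the second, so Culex shares a more recent common ancestor with Corylus.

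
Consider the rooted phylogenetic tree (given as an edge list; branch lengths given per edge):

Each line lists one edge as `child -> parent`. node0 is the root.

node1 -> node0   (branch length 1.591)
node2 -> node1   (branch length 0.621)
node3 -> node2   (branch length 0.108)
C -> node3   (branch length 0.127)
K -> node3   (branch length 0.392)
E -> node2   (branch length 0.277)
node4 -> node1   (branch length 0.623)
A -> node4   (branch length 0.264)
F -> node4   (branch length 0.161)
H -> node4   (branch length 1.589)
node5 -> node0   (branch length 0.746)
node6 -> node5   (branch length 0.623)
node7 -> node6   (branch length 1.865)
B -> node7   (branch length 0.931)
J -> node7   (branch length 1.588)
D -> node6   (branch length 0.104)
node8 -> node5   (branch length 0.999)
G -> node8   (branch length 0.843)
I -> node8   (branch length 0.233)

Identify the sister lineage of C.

K

C attaches to the tree at the node subtending (C,K).
The other lineage descending from that same node — the sister group — is the single tip K.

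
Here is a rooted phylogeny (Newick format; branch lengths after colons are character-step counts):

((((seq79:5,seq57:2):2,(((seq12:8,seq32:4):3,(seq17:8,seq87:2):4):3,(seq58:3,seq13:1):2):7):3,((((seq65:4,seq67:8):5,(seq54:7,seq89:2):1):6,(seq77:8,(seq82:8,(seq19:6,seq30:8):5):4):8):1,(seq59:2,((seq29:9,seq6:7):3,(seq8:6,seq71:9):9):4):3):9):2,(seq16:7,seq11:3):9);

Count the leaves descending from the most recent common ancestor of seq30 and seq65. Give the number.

8

The MRCA of seq30 and seq65 is the node subtending (((seq65,seq67),(seq54,seq89)),(seq77,(seq82,(seq19,seq30)))).
That clade contains 8 terminal taxa: seq19, seq30, seq54, seq65, seq67, seq77, seq82, seq89.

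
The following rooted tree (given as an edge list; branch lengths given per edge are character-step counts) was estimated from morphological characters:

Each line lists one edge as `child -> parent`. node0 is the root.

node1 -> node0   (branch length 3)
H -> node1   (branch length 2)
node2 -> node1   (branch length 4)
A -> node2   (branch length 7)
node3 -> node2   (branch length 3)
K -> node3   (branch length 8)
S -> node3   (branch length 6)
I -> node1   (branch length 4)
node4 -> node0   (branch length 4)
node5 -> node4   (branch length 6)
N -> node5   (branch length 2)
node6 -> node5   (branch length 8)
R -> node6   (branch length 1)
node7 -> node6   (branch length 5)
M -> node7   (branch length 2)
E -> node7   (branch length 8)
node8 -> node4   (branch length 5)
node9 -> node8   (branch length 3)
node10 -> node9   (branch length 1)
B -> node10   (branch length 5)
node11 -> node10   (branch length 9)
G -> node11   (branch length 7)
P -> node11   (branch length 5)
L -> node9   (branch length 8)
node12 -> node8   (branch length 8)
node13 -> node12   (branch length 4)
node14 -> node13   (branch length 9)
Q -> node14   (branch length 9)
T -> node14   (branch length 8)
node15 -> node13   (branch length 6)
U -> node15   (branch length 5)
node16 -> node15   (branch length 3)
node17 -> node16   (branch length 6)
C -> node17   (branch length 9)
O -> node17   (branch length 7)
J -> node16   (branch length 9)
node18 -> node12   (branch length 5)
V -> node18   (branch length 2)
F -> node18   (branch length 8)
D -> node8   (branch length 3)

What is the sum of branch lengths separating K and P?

45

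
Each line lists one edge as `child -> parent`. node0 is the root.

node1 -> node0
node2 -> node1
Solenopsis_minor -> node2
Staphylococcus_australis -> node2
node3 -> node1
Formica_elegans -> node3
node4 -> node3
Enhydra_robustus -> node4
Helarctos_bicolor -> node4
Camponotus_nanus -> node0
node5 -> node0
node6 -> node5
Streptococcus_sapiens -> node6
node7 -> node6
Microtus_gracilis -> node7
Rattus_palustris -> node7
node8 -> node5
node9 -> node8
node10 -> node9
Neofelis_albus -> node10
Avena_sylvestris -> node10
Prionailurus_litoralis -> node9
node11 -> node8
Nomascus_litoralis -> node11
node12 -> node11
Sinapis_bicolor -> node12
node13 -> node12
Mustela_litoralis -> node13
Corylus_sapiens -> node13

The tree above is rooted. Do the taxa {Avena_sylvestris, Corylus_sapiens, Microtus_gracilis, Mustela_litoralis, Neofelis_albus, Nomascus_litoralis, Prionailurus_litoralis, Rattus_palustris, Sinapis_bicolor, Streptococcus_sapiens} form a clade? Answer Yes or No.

The most recent common ancestor of these taxa subtends ((Streptococcus_sapiens,(Microtus_gracilis,Rattus_palustris)),(((Neofelis_albus,Avena_sylvestris),Prionailurus_litoralis),(Nomascus_litoralis,(Sinapis_bicolor,(Mustela_litoralis,Corylus_sapiens))))).
That clade has exactly 10 tips — every listed taxon and nothing else — so the group is monophyletic.

Yes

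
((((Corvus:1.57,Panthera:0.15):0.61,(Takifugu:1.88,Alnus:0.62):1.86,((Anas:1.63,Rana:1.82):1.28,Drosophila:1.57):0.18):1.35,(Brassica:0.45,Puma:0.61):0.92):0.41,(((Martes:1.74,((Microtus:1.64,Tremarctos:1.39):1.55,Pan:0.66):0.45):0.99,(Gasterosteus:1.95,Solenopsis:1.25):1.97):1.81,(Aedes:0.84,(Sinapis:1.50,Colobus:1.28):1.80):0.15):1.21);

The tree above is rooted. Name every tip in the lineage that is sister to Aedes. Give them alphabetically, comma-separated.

Colobus, Sinapis

Aedes attaches to the tree at the node subtending (Aedes,(Sinapis,Colobus)).
The other lineage descending from that same node — the sister group — is (Sinapis,Colobus); its 2 tips in alphabetical order are the answer.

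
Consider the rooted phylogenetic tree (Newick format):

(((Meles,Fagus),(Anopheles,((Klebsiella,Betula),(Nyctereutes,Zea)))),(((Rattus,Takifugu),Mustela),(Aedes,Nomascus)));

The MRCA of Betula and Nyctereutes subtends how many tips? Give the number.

4

The MRCA of Betula and Nyctereutes is the node subtending ((Klebsiella,Betula),(Nyctereutes,Zea)).
That clade contains 4 terminal taxa: Betula, Klebsiella, Nyctereutes, Zea.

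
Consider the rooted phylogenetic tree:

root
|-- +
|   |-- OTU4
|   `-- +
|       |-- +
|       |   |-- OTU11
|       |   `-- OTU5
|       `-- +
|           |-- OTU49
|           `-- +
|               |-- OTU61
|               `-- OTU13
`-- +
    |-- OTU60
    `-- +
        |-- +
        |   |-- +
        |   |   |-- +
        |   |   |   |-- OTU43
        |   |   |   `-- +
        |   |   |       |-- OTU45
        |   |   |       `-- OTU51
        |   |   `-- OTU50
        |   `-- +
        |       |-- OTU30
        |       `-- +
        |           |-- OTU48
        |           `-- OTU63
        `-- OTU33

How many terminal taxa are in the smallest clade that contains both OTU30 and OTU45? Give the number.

The MRCA of OTU30 and OTU45 is the node subtending (((OTU43,(OTU45,OTU51)),OTU50),(OTU30,(OTU48,OTU63))).
That clade contains 7 terminal taxa: OTU30, OTU43, OTU45, OTU48, OTU50, OTU51, OTU63.

7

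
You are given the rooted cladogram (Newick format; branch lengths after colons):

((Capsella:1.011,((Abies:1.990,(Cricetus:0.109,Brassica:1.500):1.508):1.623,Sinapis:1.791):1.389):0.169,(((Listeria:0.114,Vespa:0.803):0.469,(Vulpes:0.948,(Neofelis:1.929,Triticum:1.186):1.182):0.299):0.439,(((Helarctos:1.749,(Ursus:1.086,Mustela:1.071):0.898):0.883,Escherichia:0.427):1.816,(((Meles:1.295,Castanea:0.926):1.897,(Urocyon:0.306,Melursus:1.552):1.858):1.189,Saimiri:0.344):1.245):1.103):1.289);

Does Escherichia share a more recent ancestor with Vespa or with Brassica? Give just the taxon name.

The MRCA of Escherichia and Vespa subtends (((Listeria,Vespa),(Vulpes,(Neofelis,Triticum))),(((Helarctos,(Ursus,Mustela)),Escherichia),(((Meles,Castanea),(Urocyon,Melursus)),Saimiri))) (14 taxa).
The MRCA of Escherichia and Brassica is the root, subtending the entire tree (19 taxa).
The first is nested inside the second, so Escherichia shares a more recent common ancestor with Vespa.

Vespa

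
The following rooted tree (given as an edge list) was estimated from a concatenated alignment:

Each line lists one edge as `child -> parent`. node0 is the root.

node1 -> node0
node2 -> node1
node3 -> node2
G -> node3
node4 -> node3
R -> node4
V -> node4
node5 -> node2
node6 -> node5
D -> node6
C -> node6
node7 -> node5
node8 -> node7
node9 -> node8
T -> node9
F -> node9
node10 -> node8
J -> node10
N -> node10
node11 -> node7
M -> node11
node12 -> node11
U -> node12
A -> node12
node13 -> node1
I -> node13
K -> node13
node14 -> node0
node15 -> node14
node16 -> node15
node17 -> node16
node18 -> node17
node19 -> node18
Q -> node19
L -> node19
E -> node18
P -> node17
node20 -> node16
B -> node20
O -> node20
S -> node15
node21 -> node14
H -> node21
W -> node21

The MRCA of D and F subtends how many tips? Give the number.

The MRCA of D and F is the node subtending ((D,C),(((T,F),(J,N)),(M,(U,A)))).
That clade contains 9 terminal taxa: A, C, D, F, J, M, N, T, U.

9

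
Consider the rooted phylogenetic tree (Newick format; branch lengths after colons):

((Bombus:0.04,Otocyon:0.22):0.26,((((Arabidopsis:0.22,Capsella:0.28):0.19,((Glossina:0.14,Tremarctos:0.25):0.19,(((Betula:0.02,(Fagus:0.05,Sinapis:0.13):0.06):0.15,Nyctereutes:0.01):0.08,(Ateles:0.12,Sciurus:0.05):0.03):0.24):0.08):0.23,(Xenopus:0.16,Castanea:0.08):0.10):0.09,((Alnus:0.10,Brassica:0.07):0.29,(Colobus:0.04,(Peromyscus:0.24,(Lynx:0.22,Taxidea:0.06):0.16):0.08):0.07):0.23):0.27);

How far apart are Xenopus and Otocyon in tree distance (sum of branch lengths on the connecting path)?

The path runs Xenopus → … → MRCA → … → Otocyon; the MRCA is the root of the tree.
Branch lengths along that path: 0.16 + 0.10 + 0.09 + 0.27 + 0.26 + 0.22 = 1.10.

1.10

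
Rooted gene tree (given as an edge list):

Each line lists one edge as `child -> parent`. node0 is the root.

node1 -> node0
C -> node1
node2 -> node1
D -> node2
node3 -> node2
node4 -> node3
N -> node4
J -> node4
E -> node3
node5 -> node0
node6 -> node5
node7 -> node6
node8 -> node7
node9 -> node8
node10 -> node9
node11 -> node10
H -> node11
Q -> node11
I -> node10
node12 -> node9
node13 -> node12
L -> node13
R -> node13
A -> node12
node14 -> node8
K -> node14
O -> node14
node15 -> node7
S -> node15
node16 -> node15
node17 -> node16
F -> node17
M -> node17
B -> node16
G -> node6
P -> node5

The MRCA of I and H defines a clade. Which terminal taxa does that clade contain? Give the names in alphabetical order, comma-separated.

H, I, Q

Tracing I: it sits inside ((H,Q),I).
Tracing H: it sits inside (H,Q).
The smallest clade enclosing both is ((H,Q),I); the answer is its 3 terminal taxa in alphabetical order.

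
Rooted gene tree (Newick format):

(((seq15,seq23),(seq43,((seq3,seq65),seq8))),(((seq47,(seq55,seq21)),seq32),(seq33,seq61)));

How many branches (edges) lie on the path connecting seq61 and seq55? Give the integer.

6

The MRCA of seq61 and seq55 is the node subtending (((seq47,(seq55,seq21)),seq32),(seq33,seq61)).
From seq61 up to that node: 2 branches. From seq55 up to the same node: 4 branches. Total: 2 + 4 = 6.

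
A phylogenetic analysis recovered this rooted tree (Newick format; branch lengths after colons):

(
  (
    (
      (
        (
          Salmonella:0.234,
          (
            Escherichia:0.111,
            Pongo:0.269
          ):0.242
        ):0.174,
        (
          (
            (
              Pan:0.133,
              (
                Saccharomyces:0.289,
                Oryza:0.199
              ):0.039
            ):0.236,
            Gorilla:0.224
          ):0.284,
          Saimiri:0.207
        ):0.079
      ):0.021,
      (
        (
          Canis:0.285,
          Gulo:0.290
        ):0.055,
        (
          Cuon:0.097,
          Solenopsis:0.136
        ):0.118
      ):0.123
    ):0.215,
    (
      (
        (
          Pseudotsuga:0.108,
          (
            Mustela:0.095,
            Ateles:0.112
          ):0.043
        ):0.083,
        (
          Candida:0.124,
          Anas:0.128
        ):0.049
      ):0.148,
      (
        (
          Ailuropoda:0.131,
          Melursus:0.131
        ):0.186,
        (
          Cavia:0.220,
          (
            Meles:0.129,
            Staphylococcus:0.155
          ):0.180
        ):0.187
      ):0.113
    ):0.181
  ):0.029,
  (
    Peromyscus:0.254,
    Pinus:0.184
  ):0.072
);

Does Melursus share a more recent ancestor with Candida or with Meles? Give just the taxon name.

Meles

The MRCA of Melursus and Meles subtends ((Ailuropoda,Melursus),(Cavia,(Meles,Staphylococcus))) (5 taxa).
The MRCA of Melursus and Candida subtends (((Pseudotsuga,(Mustela,Ateles)),(Candida,Anas)),((Ailuropoda,Melursus),(Cavia,(Meles,Staphylococcus)))) (10 taxa).
The first is nested inside the second, so Melursus shares a more recent common ancestor with Meles.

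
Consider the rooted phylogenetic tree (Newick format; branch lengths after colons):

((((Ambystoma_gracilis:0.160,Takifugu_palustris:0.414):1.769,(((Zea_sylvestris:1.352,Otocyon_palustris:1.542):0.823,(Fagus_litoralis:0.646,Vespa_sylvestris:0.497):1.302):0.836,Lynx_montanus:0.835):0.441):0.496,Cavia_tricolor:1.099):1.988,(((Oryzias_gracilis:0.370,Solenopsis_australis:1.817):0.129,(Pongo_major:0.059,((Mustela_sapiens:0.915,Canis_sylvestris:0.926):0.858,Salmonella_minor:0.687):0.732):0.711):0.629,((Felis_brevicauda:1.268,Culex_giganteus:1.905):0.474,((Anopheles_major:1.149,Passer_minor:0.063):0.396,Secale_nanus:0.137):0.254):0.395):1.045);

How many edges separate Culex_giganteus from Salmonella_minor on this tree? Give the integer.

7

The MRCA of Culex_giganteus and Salmonella_minor is the node subtending (((Oryzias_gracilis,Solenopsis_australis),(Pongo_major,((Mustela_sapiens,Canis_sylvestris),Salmonella_minor))),((Felis_brevicauda,Culex_giganteus),((Anopheles_major,Passer_minor),Secale_nanus))).
From Culex_giganteus up to that node: 3 branches. From Salmonella_minor up to the same node: 4 branches. Total: 3 + 4 = 7.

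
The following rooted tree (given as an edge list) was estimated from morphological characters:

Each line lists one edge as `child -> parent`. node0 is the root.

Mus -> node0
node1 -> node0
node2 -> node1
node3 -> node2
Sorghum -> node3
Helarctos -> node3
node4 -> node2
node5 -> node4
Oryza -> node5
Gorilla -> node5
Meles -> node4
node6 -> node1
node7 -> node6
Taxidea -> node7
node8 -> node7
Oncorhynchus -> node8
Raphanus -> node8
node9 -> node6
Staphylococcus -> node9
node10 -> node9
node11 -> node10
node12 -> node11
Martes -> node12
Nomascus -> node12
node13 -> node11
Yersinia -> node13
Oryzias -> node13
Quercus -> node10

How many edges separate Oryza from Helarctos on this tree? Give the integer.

The MRCA of Oryza and Helarctos is the node subtending ((Sorghum,Helarctos),((Oryza,Gorilla),Meles)).
From Oryza up to that node: 3 branches. From Helarctos up to the same node: 2 branches. Total: 3 + 2 = 5.

5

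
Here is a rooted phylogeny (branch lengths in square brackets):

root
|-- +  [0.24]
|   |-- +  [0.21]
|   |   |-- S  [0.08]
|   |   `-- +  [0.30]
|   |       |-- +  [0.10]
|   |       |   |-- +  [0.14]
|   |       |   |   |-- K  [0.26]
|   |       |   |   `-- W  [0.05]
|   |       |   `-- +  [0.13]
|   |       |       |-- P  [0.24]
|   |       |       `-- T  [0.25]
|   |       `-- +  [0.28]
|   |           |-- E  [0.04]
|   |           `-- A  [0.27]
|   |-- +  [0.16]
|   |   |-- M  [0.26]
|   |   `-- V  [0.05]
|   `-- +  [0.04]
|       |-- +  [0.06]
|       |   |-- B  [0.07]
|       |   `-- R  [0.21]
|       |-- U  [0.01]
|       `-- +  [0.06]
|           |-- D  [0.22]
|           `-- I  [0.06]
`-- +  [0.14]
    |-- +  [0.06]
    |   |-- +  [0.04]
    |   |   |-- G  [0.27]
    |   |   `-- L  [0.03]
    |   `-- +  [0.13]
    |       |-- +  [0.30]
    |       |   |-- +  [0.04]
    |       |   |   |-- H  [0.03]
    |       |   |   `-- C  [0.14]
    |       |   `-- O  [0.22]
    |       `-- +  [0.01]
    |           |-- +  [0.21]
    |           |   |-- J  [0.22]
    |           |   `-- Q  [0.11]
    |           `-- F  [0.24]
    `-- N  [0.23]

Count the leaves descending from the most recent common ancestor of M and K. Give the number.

The MRCA of M and K is the node subtending ((S,(((K,W),(P,T)),(E,A))),(M,V),((B,R),U,(D,I))).
That clade contains 14 terminal taxa: A, B, D, E, I, K, M, P, R, S, T, U, V, W.

14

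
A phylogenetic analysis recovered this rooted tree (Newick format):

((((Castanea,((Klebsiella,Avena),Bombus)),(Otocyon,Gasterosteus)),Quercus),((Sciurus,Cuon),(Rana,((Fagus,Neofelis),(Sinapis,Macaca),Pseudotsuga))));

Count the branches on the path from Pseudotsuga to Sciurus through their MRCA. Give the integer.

5

The MRCA of Pseudotsuga and Sciurus is the node subtending ((Sciurus,Cuon),(Rana,((Fagus,Neofelis),(Sinapis,Macaca),Pseudotsuga))).
From Pseudotsuga up to that node: 3 branches. From Sciurus up to the same node: 2 branches. Total: 3 + 2 = 5.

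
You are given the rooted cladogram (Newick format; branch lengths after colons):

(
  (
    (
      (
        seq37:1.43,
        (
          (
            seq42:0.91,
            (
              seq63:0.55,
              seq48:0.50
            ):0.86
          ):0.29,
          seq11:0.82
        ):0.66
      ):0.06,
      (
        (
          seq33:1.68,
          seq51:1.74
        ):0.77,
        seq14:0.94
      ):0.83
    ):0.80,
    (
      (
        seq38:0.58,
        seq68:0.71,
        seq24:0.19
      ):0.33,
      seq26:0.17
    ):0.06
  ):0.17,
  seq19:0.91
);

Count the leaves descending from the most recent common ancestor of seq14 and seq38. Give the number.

The MRCA of seq14 and seq38 is the node subtending (((seq37,((seq42,(seq63,seq48)),seq11)),((seq33,seq51),seq14)),((seq38,seq68,seq24),seq26)).
That clade contains 12 terminal taxa: seq11, seq14, seq24, seq26, seq33, seq37, seq38, seq42, seq48, seq51, seq63, seq68.

12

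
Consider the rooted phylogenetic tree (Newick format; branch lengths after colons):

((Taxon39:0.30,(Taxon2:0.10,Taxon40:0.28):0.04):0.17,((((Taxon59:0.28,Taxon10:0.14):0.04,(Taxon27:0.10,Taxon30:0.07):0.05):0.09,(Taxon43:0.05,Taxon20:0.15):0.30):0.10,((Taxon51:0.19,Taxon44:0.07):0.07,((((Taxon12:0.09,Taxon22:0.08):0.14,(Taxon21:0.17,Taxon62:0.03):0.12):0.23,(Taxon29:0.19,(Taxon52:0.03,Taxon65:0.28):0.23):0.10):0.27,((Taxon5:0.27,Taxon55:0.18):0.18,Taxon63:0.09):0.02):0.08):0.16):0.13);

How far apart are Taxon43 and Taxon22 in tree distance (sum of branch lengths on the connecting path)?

The path runs Taxon43 → … → MRCA → … → Taxon22; the MRCA is the node subtending ((((Taxon59,Taxon10),(Taxon27,Taxon30)),(Taxon43,Taxon20)),((Taxon51,Taxon44),((((Taxon12,Taxon22),(Taxon21,Taxon62)),(Taxon29,(Taxon52,Taxon65))),((Taxon5,Taxon55),Taxon63)))).
Branch lengths along that path: 0.05 + 0.30 + 0.10 + 0.16 + 0.08 + 0.27 + 0.23 + 0.14 + 0.08 = 1.41.

1.41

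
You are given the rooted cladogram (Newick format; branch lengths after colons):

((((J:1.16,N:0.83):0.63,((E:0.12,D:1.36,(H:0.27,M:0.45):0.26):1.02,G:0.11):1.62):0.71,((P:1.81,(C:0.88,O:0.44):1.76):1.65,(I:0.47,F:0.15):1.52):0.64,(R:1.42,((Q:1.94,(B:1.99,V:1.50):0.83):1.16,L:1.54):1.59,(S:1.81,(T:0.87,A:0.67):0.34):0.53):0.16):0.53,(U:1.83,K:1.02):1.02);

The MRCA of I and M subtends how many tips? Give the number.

20

The MRCA of I and M is the node subtending (((J,N),((E,D,(H,M)),G)),((P,(C,O)),(I,F)),(R,((Q,(B,V)),L),(S,(T,A)))).
That clade contains 20 terminal taxa: A, B, C, D, E, F, G, H, I, J, L, M, N, O, P, Q, R, S, T, V.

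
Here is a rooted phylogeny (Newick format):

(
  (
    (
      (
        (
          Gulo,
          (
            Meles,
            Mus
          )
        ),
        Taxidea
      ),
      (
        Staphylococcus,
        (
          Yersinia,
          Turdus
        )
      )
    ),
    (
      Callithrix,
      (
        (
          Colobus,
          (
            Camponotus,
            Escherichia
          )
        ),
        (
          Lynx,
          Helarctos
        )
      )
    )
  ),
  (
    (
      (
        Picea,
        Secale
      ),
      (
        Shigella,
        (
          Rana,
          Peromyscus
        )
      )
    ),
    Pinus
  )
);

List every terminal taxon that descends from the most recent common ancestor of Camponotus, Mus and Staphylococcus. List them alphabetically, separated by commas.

Tracing Camponotus: it sits inside (Camponotus,Escherichia).
Tracing Mus: it sits inside (Meles,Mus).
Tracing Staphylococcus: it sits inside (Staphylococcus,(Yersinia,Turdus)).
The smallest clade enclosing all 3 is ((((Gulo,(Meles,Mus)),Taxidea),(Staphylococcus,(Yersinia,Turdus))),(Callithrix,((Colobus,(Camponotus,Escherichia)),(Lynx,Helarctos)))); the answer is its 13 terminal taxa in alphabetical order.

Callithrix, Camponotus, Colobus, Escherichia, Gulo, Helarctos, Lynx, Meles, Mus, Staphylococcus, Taxidea, Turdus, Yersinia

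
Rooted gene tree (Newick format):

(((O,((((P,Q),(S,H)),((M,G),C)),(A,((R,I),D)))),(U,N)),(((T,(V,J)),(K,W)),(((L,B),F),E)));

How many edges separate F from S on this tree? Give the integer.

The MRCA of F and S is the root of the tree.
From F up to that node: 4 branches. From S up to the same node: 7 branches. Total: 4 + 7 = 11.

11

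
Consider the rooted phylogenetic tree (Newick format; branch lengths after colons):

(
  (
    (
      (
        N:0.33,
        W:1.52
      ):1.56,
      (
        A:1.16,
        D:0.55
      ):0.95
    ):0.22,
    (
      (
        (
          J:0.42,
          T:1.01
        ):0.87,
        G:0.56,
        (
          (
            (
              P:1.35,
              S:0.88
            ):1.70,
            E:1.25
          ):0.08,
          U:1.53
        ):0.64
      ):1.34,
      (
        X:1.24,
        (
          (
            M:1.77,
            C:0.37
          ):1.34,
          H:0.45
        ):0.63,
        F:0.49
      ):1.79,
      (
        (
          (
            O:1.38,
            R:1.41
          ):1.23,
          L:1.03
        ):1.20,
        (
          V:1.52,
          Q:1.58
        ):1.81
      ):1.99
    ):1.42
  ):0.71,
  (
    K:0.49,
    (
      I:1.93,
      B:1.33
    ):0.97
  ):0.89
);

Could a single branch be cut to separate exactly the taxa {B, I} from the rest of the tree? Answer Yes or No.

The most recent common ancestor of these taxa subtends (I,B).
That clade has exactly 2 tips — every listed taxon and nothing else — so the group is monophyletic.

Yes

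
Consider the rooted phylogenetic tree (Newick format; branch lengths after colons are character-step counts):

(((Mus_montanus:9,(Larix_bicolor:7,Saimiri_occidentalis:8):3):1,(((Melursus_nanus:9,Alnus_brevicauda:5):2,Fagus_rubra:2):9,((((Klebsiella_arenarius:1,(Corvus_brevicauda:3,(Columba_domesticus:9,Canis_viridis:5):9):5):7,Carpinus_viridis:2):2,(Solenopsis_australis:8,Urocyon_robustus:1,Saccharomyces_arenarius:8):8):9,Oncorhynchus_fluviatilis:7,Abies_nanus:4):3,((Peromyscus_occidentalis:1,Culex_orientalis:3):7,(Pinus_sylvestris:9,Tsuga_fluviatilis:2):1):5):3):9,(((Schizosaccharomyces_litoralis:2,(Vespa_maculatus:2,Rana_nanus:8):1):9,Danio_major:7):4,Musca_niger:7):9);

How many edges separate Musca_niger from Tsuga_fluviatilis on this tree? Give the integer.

7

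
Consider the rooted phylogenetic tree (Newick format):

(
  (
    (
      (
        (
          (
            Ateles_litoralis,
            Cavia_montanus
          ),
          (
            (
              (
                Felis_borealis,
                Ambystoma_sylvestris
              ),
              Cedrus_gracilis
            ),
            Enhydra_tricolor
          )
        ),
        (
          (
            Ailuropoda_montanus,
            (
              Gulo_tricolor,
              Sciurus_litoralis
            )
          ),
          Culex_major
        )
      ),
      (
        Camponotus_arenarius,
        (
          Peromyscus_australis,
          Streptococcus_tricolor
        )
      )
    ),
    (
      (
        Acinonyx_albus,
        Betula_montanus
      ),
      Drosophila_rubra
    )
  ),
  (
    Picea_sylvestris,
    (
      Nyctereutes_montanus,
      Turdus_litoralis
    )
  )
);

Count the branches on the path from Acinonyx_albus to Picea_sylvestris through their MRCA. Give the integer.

The MRCA of Acinonyx_albus and Picea_sylvestris is the root of the tree.
From Acinonyx_albus up to that node: 4 branches. From Picea_sylvestris up to the same node: 2 branches. Total: 4 + 2 = 6.

6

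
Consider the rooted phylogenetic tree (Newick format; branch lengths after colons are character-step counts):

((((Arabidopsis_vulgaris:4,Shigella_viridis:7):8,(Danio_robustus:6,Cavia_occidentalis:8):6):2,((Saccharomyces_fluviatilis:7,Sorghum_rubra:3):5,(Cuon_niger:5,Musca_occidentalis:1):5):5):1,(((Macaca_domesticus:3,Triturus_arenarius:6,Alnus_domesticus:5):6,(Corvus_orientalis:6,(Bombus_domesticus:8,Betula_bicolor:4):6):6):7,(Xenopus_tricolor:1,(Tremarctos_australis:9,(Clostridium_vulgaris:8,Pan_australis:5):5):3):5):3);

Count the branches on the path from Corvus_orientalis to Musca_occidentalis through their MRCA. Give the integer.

The MRCA of Corvus_orientalis and Musca_occidentalis is the root of the tree.
From Corvus_orientalis up to that node: 4 branches. From Musca_occidentalis up to the same node: 4 branches. Total: 4 + 4 = 8.

8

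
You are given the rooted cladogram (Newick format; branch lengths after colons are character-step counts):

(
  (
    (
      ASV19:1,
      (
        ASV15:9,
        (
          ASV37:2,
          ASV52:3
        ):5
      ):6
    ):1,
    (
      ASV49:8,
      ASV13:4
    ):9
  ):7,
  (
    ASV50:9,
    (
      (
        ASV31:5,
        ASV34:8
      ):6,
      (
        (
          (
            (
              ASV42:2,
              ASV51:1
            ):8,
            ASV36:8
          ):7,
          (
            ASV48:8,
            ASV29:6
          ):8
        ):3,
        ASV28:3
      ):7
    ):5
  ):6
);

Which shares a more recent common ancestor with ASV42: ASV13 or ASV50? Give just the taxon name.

The MRCA of ASV42 and ASV50 subtends (ASV50,((ASV31,ASV34),((((ASV42,ASV51),ASV36),(ASV48,ASV29)),ASV28))) (9 taxa).
The MRCA of ASV42 and ASV13 is the root, subtending the entire tree (15 taxa).
The first is nested inside the second, so ASV42 shares a more recent common ancestor with ASV50.

ASV50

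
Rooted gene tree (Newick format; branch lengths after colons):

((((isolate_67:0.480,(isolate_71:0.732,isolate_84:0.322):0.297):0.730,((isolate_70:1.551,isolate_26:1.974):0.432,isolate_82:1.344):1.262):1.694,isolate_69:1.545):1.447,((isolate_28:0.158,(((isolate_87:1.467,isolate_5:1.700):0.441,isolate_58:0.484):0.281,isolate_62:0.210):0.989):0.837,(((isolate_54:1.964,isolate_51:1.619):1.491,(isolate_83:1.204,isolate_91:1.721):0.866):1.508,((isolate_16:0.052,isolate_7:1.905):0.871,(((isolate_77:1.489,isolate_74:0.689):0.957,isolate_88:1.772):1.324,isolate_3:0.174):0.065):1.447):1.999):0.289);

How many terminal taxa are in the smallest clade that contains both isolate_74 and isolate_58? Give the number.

The MRCA of isolate_74 and isolate_58 is the node subtending ((isolate_28,(((isolate_87,isolate_5),isolate_58),isolate_62)),(((isolate_54,isolate_51),(isolate_83,isolate_91)),((isolate_16,isolate_7),(((isolate_77,isolate_74),isolate_88),isolate_3)))).
That clade contains 15 terminal taxa: isolate_16, isolate_28, isolate_3, isolate_5, isolate_51, isolate_54, isolate_58, isolate_62, isolate_7, isolate_74, isolate_77, isolate_83, isolate_87, isolate_88, isolate_91.

15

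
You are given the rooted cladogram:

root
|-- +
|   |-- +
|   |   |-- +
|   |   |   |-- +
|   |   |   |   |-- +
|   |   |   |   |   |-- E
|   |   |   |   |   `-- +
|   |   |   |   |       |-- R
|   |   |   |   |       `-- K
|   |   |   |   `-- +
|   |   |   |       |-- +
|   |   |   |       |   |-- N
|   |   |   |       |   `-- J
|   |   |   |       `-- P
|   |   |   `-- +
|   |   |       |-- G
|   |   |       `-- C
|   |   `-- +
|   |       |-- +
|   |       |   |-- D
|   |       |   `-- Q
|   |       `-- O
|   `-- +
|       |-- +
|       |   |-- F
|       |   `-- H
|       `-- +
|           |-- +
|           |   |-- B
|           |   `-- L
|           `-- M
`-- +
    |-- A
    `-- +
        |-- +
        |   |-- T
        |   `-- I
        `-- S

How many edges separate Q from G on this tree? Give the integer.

6

The MRCA of Q and G is the node subtending ((((E,(R,K)),((N,J),P)),(G,C)),((D,Q),O)).
From Q up to that node: 3 branches. From G up to the same node: 3 branches. Total: 3 + 3 = 6.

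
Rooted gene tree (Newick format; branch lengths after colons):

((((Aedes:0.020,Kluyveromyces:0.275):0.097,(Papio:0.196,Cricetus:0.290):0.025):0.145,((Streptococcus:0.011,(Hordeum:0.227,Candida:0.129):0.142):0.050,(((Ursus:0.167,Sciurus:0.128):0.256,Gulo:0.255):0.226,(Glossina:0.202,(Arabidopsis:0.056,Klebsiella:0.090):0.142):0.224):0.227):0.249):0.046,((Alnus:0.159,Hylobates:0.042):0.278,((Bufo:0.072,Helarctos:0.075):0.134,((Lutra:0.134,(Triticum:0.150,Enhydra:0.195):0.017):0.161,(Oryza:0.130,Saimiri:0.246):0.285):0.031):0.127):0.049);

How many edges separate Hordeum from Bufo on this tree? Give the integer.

9

The MRCA of Hordeum and Bufo is the root of the tree.
From Hordeum up to that node: 5 branches. From Bufo up to the same node: 4 branches. Total: 5 + 4 = 9.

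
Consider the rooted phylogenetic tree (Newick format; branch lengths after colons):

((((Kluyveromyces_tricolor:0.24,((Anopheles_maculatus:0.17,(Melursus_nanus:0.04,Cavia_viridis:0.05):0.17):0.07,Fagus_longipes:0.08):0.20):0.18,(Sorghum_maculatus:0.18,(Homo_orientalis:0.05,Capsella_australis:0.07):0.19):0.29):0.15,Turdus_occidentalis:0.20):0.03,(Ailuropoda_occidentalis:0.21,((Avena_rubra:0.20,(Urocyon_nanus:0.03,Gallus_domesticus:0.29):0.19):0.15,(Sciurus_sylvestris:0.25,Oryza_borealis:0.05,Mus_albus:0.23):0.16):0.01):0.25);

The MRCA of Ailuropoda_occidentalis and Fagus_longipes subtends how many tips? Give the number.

The MRCA of Ailuropoda_occidentalis and Fagus_longipes is the root, so the clade is the entire tree.
That clade contains 16 terminal taxa: Ailuropoda_occidentalis, Anopheles_maculatus, Avena_rubra, Capsella_australis, Cavia_viridis, Fagus_longipes, Gallus_domesticus, Homo_orientalis, Kluyveromyces_tricolor, Melursus_nanus, Mus_albus, Oryza_borealis, Sciurus_sylvestris, Sorghum_maculatus, Turdus_occidentalis, Urocyon_nanus.

16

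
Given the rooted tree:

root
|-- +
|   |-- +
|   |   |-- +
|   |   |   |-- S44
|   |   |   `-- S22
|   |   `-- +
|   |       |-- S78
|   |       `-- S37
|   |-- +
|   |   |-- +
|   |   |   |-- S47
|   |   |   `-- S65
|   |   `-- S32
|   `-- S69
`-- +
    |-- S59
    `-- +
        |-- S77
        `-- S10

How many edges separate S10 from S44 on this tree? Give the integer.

7

The MRCA of S10 and S44 is the root of the tree.
From S10 up to that node: 3 branches. From S44 up to the same node: 4 branches. Total: 3 + 4 = 7.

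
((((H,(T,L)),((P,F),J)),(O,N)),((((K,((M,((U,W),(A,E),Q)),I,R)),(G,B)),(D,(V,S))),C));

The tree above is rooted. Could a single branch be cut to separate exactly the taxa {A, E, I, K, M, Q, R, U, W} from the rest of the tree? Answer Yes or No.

Yes

The most recent common ancestor of these taxa subtends (K,((M,((U,W),(A,E),Q)),I,R)).
That clade has exactly 9 tips — every listed taxon and nothing else — so the group is monophyletic.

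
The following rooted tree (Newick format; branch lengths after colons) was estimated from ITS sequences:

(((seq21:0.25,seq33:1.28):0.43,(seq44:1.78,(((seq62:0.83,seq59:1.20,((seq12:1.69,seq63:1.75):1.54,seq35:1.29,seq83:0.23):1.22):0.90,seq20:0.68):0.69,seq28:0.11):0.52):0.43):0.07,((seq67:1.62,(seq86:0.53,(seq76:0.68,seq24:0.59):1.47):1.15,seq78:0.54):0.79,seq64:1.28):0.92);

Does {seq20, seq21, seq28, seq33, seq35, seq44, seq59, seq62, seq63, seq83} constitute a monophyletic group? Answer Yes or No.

The MRCA of the listed taxa subtends ((seq21,seq33),(seq44,(((seq62,seq59,((seq12,seq63),seq35,seq83)),seq20),seq28))).
That clade also contains seq12, which is not in the proposed group, so the group is not monophyletic.

No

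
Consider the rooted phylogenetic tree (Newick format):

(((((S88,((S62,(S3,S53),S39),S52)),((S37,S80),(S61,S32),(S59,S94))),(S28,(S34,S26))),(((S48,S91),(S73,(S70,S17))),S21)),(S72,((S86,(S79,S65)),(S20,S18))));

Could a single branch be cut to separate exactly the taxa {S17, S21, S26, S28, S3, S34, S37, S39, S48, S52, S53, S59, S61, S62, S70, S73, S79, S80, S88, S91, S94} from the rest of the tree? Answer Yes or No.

No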